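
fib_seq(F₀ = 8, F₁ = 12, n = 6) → F_2 = F_1 + F_0 = 20
F_3 = F_2 + F_1 = 32
F_4 = F_3 + F_2 = 52
...
= [8, 12, 20, 32, 52, 84]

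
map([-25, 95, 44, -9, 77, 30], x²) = (-25)²=625, (95)²=9025, (44)²=1936, (-9)²=81, (77)²=5929, (30)²=900
= [625, 9025, 1936, 81, 5929, 900]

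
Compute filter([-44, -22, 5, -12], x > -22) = keep x where x > -22: -44✗, -22✗, 5✓, -12✓
= [5, -12]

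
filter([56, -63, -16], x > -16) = keep x where x > -16: 56✓, -63✗, -16✗
= [56]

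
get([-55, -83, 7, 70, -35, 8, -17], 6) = -17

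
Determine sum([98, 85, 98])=281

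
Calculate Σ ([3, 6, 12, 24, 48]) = 3 + 6 + 12 + 24 + 48
= 93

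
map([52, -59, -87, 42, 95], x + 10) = 52+10=62, -59+10=-49, -87+10=-77, 42+10=52, 95+10=105
= [62, -49, -77, 52, 105]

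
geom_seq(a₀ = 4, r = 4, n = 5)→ a_0 = 4*4^0 = 4
a_1 = 4*4^1 = 16
a_2 = 4*4^2 = 64
...
= [4, 16, 64, 256, 1024]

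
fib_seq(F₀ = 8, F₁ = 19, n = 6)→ F_2 = F_1 + F_0 = 27
F_3 = F_2 + F_1 = 46
F_4 = F_3 + F_2 = 73
...
= [8, 19, 27, 46, 73, 119]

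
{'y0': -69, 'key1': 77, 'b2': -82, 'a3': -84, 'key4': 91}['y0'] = -69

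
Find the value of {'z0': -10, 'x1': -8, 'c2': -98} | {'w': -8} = {'z0': -10, 'x1': -8, 'c2': -98, 'w': -8}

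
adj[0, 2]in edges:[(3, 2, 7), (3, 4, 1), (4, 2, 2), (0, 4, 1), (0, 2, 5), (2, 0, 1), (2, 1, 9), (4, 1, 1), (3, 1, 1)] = 5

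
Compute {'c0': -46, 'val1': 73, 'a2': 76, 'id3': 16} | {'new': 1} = {'c0': -46, 'val1': 73, 'a2': 76, 'id3': 16, 'new': 1}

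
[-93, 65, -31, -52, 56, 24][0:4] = [-93, 65, -31, -52]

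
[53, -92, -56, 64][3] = 64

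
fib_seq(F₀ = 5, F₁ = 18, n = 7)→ F_2 = F_1 + F_0 = 23
F_3 = F_2 + F_1 = 41
F_4 = F_3 + F_2 = 64
...
= [5, 18, 23, 41, 64, 105, 169]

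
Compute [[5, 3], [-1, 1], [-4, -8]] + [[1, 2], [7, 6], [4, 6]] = [[6, 5], [6, 7], [0, -2]]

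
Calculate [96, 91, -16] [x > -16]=keep x where x > -16: 96✓, 91✓, -16✗
= [96, 91]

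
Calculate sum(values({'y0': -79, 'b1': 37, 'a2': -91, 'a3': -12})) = (-79) + 37 + (-91) + (-12)
= -145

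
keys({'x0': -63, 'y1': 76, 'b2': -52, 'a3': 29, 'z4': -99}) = ['x0', 'y1', 'b2', 'a3', 'z4']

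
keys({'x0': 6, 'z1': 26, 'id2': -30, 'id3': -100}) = ['x0', 'z1', 'id2', 'id3']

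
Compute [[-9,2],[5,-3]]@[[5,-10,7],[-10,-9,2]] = [[-65, 72, -59], [55, -23, 29]]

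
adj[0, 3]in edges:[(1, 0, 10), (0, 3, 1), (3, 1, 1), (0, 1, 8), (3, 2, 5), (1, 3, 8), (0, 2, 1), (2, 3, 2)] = 1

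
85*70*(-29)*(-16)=2760800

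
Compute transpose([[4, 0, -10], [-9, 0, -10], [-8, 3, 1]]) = [[4, -9, -8], [0, 0, 3], [-10, -10, 1]]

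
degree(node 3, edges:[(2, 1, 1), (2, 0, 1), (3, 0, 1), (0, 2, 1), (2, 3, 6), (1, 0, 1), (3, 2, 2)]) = 3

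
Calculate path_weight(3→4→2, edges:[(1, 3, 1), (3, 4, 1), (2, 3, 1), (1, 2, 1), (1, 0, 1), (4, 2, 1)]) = 2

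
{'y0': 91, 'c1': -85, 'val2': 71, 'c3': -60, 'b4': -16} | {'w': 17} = {'y0': 91, 'c1': -85, 'val2': 71, 'c3': -60, 'b4': -16, 'w': 17}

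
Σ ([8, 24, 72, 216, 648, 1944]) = 2912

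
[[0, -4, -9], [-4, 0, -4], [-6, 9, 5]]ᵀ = [[0, -4, -6], [-4, 0, 9], [-9, -4, 5]]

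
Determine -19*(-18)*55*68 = 1279080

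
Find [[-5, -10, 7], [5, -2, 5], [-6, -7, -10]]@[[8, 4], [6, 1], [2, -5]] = C[0][0] = (-5)*(8) + (-10)*(6) + (7)*(2) = -86
C[0][1] = (-5)*(4) + (-10)*(1) + (7)*(-5) = -65
C[1][0] = (5)*(8) + (-2)*(6) + (5)*(2) = 38
C[1][1] = (5)*(4) + (-2)*(1) + (5)*(-5) = -7
C[2][0] = (-6)*(8) + (-7)*(6) + (-10)*(2) = -110
C[2][1] = (-6)*(4) + (-7)*(1) + (-10)*(-5) = 19
= [[-86, -65], [38, -7], [-110, 19]]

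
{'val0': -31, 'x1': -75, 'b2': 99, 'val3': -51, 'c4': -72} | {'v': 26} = {'val0': -31, 'x1': -75, 'b2': 99, 'val3': -51, 'c4': -72, 'v': 26}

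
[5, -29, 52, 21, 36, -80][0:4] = [5, -29, 52, 21]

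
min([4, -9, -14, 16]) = -14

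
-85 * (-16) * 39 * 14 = 742560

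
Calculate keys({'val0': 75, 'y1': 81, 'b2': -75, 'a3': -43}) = ['val0', 'y1', 'b2', 'a3']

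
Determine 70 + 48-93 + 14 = 39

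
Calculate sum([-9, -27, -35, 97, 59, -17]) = 68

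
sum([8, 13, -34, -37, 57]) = 7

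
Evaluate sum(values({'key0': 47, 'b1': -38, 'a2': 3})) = 47 + (-38) + 3
= 12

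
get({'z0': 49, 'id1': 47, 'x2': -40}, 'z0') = 49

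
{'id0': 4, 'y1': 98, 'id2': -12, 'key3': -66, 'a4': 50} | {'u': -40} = {'id0': 4, 'y1': 98, 'id2': -12, 'key3': -66, 'a4': 50, 'u': -40}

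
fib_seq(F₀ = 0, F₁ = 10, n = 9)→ F_2 = F_1 + F_0 = 10
F_3 = F_2 + F_1 = 20
F_4 = F_3 + F_2 = 30
...
= [0, 10, 10, 20, 30, 50, 80, 130, 210]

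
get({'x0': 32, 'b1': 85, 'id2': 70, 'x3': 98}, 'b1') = 85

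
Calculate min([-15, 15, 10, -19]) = -19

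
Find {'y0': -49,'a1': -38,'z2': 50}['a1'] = -38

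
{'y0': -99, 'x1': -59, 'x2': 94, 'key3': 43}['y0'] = -99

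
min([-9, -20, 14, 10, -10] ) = -20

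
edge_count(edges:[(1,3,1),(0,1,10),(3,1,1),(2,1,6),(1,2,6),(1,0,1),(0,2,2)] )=7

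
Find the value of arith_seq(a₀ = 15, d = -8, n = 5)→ [15, 7, -1, -9, -17]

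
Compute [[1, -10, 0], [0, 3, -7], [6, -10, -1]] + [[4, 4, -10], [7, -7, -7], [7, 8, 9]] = [[5, -6, -10], [7, -4, -14], [13, -2, 8]]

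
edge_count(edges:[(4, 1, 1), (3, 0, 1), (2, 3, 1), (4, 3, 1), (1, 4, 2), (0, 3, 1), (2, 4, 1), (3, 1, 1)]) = 8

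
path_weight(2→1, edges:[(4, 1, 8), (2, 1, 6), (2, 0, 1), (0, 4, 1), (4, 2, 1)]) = 6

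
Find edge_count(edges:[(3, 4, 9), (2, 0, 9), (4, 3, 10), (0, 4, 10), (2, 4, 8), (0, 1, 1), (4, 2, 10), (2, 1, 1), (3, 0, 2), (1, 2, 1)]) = 10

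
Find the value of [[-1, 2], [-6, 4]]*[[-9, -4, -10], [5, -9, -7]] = [[19, -14, -4], [74, -12, 32]]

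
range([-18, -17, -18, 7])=25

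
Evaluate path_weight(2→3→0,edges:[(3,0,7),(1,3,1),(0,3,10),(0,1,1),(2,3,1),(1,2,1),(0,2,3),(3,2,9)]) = 8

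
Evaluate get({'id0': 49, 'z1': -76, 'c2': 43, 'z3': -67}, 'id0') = 49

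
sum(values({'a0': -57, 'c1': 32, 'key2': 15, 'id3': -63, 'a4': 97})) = 24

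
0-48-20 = -68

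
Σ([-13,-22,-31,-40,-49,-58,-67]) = (-13) + (-22) + (-31) + (-40) + (-49) + (-58) + (-67)
= -280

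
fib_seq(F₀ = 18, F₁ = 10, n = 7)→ [18, 10, 28, 38, 66, 104, 170]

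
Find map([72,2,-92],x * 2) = 72*2=144, 2*2=4, -92*2=-184
= [144, 4, -184]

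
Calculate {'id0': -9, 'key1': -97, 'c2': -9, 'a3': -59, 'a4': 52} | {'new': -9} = {'id0': -9, 'key1': -97, 'c2': -9, 'a3': -59, 'a4': 52, 'new': -9}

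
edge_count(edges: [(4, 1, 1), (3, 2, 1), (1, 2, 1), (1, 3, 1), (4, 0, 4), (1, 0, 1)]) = 6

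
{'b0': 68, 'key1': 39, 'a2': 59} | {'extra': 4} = {'b0': 68, 'key1': 39, 'a2': 59, 'extra': 4}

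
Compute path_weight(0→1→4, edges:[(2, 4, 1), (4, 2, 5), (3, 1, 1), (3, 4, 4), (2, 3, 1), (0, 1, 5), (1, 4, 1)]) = w(0→1)=5 + w(1→4)=1
= 6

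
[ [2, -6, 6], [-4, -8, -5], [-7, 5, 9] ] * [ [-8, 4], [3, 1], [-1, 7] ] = C[0][0] = (2)*(-8) + (-6)*(3) + (6)*(-1) = -40
C[0][1] = (2)*(4) + (-6)*(1) + (6)*(7) = 44
C[1][0] = (-4)*(-8) + (-8)*(3) + (-5)*(-1) = 13
C[1][1] = (-4)*(4) + (-8)*(1) + (-5)*(7) = -59
C[2][0] = (-7)*(-8) + (5)*(3) + (9)*(-1) = 62
C[2][1] = (-7)*(4) + (5)*(1) + (9)*(7) = 40
= [[-40, 44], [13, -59], [62, 40]]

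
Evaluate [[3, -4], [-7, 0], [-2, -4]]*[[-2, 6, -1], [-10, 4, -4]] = C[0][0] = (3)*(-2) + (-4)*(-10) = 34
C[0][1] = (3)*(6) + (-4)*(4) = 2
C[0][2] = (3)*(-1) + (-4)*(-4) = 13
C[1][0] = (-7)*(-2) + (0)*(-10) = 14
C[1][1] = (-7)*(6) + (0)*(4) = -42
C[1][2] = (-7)*(-1) + (0)*(-4) = 7
... (3 more cells)
= [[34, 2, 13], [14, -42, 7], [44, -28, 18]]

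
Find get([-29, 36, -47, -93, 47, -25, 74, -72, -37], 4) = 47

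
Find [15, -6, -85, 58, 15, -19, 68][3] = 58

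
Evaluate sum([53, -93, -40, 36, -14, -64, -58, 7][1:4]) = -97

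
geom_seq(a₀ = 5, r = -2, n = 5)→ a_0 = 5*(-2)^0 = 5
a_1 = 5*(-2)^1 = -10
a_2 = 5*(-2)^2 = 20
...
= [5, -10, 20, -40, 80]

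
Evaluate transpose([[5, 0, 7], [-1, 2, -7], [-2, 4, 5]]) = [[5, -1, -2], [0, 2, 4], [7, -7, 5]]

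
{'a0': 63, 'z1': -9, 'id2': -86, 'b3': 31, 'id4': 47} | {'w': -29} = {'a0': 63, 'z1': -9, 'id2': -86, 'b3': 31, 'id4': 47, 'w': -29}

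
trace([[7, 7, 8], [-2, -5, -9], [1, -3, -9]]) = diagonal: 7 + (-5) + (-9)
= -7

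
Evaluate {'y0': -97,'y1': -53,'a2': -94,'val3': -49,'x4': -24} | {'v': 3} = {'y0': -97, 'y1': -53, 'a2': -94, 'val3': -49, 'x4': -24, 'v': 3}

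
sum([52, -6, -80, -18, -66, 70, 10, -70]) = 52 + (-6) + (-80) + (-18) + (-66) + 70 + 10 + (-70)
= -108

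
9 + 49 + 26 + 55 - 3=136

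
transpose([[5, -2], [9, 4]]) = [[5, 9], [-2, 4]]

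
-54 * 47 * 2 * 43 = -218268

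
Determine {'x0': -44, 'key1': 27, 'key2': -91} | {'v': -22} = {'x0': -44, 'key1': 27, 'key2': -91, 'v': -22}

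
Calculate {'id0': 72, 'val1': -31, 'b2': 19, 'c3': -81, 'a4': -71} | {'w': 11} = {'id0': 72, 'val1': -31, 'b2': 19, 'c3': -81, 'a4': -71, 'w': 11}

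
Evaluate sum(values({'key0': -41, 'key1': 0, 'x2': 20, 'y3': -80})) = -101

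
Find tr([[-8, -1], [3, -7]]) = -15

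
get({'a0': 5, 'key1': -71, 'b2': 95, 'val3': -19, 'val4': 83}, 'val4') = 83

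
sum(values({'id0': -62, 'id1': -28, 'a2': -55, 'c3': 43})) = -102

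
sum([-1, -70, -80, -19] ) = (-1) + (-70) + (-80) + (-19)
= -170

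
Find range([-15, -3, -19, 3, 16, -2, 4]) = 35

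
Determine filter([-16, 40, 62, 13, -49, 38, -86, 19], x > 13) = [40, 62, 38, 19]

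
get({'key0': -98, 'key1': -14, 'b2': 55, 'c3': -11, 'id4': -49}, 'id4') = -49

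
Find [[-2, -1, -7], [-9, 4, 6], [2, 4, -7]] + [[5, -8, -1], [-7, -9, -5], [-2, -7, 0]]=[[3, -9, -8], [-16, -5, 1], [0, -3, -7]]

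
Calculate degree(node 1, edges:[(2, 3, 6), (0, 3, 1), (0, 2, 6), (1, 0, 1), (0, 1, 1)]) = incident: (1,0), (0,1)
= 2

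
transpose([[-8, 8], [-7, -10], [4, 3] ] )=[[-8, -7, 4], [8, -10, 3]]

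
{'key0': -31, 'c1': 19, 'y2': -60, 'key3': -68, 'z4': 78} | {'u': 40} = {'key0': -31, 'c1': 19, 'y2': -60, 'key3': -68, 'z4': 78, 'u': 40}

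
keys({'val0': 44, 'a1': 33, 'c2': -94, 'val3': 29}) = ['val0', 'a1', 'c2', 'val3']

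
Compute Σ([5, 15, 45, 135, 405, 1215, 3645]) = 5 + 15 + 45 + 135 + 405 + 1215 + 3645
= 5465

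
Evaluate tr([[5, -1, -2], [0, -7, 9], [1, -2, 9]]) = diagonal: 5 + (-7) + 9
= 7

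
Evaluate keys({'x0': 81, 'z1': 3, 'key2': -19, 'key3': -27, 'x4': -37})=['x0', 'z1', 'key2', 'key3', 'x4']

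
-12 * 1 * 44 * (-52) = 27456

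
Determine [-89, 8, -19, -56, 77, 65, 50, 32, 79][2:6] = [-19, -56, 77, 65]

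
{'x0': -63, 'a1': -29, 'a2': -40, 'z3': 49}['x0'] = -63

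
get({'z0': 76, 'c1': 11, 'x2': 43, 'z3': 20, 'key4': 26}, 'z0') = 76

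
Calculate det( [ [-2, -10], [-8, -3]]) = -74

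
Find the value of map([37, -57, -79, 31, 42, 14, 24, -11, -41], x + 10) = 37+10=47, -57+10=-47, -79+10=-69, 31+10=41, 42+10=52, 14+10=24, 24+10=34, -11+10=-1, -41+10=-31
= [47, -47, -69, 41, 52, 24, 34, -1, -31]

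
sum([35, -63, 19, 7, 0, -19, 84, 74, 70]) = 207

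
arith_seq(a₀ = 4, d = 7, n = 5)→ [4, 11, 18, 25, 32]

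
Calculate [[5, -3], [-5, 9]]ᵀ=[[5, -5], [-3, 9]]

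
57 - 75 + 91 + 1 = 74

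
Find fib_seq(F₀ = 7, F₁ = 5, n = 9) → F_2 = F_1 + F_0 = 12
F_3 = F_2 + F_1 = 17
F_4 = F_3 + F_2 = 29
...
= [7, 5, 12, 17, 29, 46, 75, 121, 196]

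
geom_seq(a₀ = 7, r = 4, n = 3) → [7, 28, 112]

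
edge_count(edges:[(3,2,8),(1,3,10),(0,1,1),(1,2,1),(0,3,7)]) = 5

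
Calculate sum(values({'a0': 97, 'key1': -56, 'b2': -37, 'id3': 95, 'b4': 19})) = 118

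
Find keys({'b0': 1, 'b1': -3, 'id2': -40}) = ['b0', 'b1', 'id2']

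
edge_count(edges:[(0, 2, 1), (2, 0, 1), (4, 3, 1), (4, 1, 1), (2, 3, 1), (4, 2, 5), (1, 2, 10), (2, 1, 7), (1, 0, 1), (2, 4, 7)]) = 10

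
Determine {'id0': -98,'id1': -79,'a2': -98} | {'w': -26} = {'id0': -98, 'id1': -79, 'a2': -98, 'w': -26}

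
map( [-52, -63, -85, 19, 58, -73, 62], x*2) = [-104, -126, -170, 38, 116, -146, 124]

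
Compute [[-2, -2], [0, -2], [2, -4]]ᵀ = [[-2, 0, 2], [-2, -2, -4]]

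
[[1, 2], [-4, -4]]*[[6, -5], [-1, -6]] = [[4, -17], [-20, 44]]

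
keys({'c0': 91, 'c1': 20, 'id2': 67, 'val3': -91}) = ['c0', 'c1', 'id2', 'val3']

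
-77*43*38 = -125818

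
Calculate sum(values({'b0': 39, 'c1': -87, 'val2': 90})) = 42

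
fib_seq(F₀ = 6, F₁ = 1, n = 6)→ F_2 = F_1 + F_0 = 7
F_3 = F_2 + F_1 = 8
F_4 = F_3 + F_2 = 15
...
= [6, 1, 7, 8, 15, 23]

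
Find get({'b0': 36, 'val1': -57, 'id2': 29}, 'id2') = 29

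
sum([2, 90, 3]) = 2 + 90 + 3
= 95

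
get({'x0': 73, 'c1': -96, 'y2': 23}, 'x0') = 73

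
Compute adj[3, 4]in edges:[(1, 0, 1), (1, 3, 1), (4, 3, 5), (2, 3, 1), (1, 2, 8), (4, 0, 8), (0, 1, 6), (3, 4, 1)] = 1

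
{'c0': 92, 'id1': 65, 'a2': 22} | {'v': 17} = {'c0': 92, 'id1': 65, 'a2': 22, 'v': 17}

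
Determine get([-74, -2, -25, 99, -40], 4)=-40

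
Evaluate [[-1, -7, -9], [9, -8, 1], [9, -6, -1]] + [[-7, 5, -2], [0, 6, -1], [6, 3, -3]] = [[-8, -2, -11], [9, -2, 0], [15, -3, -4]]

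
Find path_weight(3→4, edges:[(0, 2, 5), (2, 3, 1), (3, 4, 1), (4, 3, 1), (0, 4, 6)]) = w(3→4)=1
= 1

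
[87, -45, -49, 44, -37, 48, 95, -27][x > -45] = [87, 44, -37, 48, 95, -27]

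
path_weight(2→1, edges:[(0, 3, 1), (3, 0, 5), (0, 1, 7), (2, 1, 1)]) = w(2→1)=1
= 1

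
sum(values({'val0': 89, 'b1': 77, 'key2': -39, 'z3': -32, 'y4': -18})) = 89 + 77 + (-39) + (-32) + (-18)
= 77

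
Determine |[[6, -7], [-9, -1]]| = (6)*(-1) - (-7)*(-9)
= -69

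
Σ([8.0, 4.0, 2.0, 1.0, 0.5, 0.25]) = 8.0 + 4.0 + 2.0 + 1.0 + 0.5 + 0.25
= 15.75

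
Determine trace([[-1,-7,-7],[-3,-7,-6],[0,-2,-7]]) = -15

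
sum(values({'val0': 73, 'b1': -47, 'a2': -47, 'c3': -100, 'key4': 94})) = 73 + (-47) + (-47) + (-100) + 94
= -27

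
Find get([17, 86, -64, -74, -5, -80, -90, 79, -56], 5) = -80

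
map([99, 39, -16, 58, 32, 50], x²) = (99)²=9801, (39)²=1521, (-16)²=256, (58)²=3364, (32)²=1024, (50)²=2500
= [9801, 1521, 256, 3364, 1024, 2500]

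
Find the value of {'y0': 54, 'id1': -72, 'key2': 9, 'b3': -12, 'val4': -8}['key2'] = 9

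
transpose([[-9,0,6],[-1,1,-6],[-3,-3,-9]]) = [[-9, -1, -3], [0, 1, -3], [6, -6, -9]]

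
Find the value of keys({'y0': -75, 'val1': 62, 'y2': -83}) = ['y0', 'val1', 'y2']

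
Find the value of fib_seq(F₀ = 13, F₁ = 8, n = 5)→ F_2 = F_1 + F_0 = 21
F_3 = F_2 + F_1 = 29
F_4 = F_3 + F_2 = 50
= [13, 8, 21, 29, 50]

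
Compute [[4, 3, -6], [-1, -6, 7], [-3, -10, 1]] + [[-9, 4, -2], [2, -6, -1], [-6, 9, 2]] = [[-5, 7, -8], [1, -12, 6], [-9, -1, 3]]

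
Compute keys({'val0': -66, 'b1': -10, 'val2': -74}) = ['val0', 'b1', 'val2']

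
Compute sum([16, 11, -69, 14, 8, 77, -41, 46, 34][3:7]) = slice → [14, 8, 77, -41]
14 + 8 + 77 + (-41)
= 58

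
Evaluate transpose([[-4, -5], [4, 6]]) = [[-4, 4], [-5, 6]]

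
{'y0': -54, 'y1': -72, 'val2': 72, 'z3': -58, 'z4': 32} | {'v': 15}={'y0': -54, 'y1': -72, 'val2': 72, 'z3': -58, 'z4': 32, 'v': 15}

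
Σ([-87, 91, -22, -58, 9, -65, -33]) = -165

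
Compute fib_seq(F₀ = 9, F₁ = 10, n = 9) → F_2 = F_1 + F_0 = 19
F_3 = F_2 + F_1 = 29
F_4 = F_3 + F_2 = 48
...
= [9, 10, 19, 29, 48, 77, 125, 202, 327]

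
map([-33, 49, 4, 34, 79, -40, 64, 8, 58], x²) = [1089, 2401, 16, 1156, 6241, 1600, 4096, 64, 3364]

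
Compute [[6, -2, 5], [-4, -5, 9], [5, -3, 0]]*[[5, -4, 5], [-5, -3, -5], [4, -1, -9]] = C[0][0] = (6)*(5) + (-2)*(-5) + (5)*(4) = 60
C[0][1] = (6)*(-4) + (-2)*(-3) + (5)*(-1) = -23
C[0][2] = (6)*(5) + (-2)*(-5) + (5)*(-9) = -5
C[1][0] = (-4)*(5) + (-5)*(-5) + (9)*(4) = 41
C[1][1] = (-4)*(-4) + (-5)*(-3) + (9)*(-1) = 22
C[1][2] = (-4)*(5) + (-5)*(-5) + (9)*(-9) = -76
... (3 more cells)
= [[60, -23, -5], [41, 22, -76], [40, -11, 40]]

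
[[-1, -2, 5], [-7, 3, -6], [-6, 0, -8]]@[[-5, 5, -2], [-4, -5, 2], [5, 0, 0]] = [[38, 5, -2], [-7, -50, 20], [-10, -30, 12]]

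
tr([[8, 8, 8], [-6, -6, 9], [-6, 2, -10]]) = diagonal: 8 + (-6) + (-10)
= -8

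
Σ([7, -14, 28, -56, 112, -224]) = -147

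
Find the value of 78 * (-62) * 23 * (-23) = 2558244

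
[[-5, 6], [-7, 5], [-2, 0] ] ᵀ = [[-5, -7, -2], [6, 5, 0]]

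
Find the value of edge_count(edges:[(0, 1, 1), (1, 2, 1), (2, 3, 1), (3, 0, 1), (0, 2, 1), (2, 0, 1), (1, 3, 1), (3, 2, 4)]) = 8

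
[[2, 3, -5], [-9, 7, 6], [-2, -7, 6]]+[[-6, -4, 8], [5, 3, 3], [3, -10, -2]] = [[-4, -1, 3], [-4, 10, 9], [1, -17, 4]]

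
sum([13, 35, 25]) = 13 + 35 + 25
= 73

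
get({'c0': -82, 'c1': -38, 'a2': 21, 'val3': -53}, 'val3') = -53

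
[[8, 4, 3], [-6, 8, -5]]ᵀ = [[8, -6], [4, 8], [3, -5]]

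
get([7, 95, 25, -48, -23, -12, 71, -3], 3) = -48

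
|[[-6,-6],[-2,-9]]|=(-6)*(-9) - (-6)*(-2)
= 42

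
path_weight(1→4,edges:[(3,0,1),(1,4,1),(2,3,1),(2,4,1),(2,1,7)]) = 1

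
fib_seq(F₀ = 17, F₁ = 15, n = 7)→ F_2 = F_1 + F_0 = 32
F_3 = F_2 + F_1 = 47
F_4 = F_3 + F_2 = 79
...
= [17, 15, 32, 47, 79, 126, 205]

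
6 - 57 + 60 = 9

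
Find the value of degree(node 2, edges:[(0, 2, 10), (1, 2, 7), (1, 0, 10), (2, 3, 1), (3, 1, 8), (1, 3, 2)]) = 3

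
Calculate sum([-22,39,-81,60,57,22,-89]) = -14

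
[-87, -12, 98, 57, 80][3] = 57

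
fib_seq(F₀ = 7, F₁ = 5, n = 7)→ F_2 = F_1 + F_0 = 12
F_3 = F_2 + F_1 = 17
F_4 = F_3 + F_2 = 29
...
= [7, 5, 12, 17, 29, 46, 75]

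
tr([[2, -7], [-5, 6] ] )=8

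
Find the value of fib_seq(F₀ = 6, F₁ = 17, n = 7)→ F_2 = F_1 + F_0 = 23
F_3 = F_2 + F_1 = 40
F_4 = F_3 + F_2 = 63
...
= [6, 17, 23, 40, 63, 103, 166]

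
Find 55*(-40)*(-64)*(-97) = -13657600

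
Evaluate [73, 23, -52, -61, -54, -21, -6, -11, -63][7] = -11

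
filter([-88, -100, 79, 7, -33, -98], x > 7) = keep x where x > 7: -88✗, -100✗, 79✓, 7✗, -33✗, -98✗
= [79]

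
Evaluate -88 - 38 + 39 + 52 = -35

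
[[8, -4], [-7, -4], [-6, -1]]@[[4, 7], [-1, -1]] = C[0][0] = (8)*(4) + (-4)*(-1) = 36
C[0][1] = (8)*(7) + (-4)*(-1) = 60
C[1][0] = (-7)*(4) + (-4)*(-1) = -24
C[1][1] = (-7)*(7) + (-4)*(-1) = -45
C[2][0] = (-6)*(4) + (-1)*(-1) = -23
C[2][1] = (-6)*(7) + (-1)*(-1) = -41
= [[36, 60], [-24, -45], [-23, -41]]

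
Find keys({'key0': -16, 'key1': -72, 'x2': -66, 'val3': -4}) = ['key0', 'key1', 'x2', 'val3']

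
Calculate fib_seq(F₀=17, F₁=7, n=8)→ F_2 = F_1 + F_0 = 24
F_3 = F_2 + F_1 = 31
F_4 = F_3 + F_2 = 55
...
= [17, 7, 24, 31, 55, 86, 141, 227]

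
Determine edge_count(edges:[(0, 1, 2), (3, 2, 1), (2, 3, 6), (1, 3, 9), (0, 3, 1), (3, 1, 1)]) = 6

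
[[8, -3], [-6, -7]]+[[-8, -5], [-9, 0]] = [[0, -8], [-15, -7]]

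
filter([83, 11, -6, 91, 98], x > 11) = keep x where x > 11: 83✓, 11✗, -6✗, 91✓, 98✓
= [83, 91, 98]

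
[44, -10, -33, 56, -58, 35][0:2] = [44, -10]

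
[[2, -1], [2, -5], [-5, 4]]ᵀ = [[2, 2, -5], [-1, -5, 4]]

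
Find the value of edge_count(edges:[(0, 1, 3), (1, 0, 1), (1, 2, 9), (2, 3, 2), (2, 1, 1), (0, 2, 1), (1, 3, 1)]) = 7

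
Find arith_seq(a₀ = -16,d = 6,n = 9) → [-16, -10, -4, 2, 8, 14, 20, 26, 32]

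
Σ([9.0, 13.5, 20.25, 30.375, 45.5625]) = 9.0 + 13.5 + 20.25 + 30.375 + 45.5625
= 118.6875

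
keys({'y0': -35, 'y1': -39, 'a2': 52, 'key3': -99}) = ['y0', 'y1', 'a2', 'key3']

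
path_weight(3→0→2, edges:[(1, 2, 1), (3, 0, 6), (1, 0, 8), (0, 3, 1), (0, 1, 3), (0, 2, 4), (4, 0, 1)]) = 10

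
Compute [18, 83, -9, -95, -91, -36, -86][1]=83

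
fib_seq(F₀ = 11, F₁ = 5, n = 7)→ F_2 = F_1 + F_0 = 16
F_3 = F_2 + F_1 = 21
F_4 = F_3 + F_2 = 37
...
= [11, 5, 16, 21, 37, 58, 95]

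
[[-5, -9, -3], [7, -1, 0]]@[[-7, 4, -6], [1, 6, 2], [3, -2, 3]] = [[17, -68, 3], [-50, 22, -44]]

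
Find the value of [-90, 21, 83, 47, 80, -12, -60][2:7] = [83, 47, 80, -12, -60]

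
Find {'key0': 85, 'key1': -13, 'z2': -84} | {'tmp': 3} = {'key0': 85, 'key1': -13, 'z2': -84, 'tmp': 3}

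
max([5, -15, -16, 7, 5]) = 7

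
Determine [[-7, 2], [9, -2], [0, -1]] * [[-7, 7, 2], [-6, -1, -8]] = C[0][0] = (-7)*(-7) + (2)*(-6) = 37
C[0][1] = (-7)*(7) + (2)*(-1) = -51
C[0][2] = (-7)*(2) + (2)*(-8) = -30
C[1][0] = (9)*(-7) + (-2)*(-6) = -51
C[1][1] = (9)*(7) + (-2)*(-1) = 65
C[1][2] = (9)*(2) + (-2)*(-8) = 34
... (3 more cells)
= [[37, -51, -30], [-51, 65, 34], [6, 1, 8]]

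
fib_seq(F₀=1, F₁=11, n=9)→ F_2 = F_1 + F_0 = 12
F_3 = F_2 + F_1 = 23
F_4 = F_3 + F_2 = 35
...
= [1, 11, 12, 23, 35, 58, 93, 151, 244]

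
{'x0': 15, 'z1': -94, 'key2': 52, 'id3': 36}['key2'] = 52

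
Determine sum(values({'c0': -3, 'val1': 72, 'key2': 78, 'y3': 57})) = (-3) + 72 + 78 + 57
= 204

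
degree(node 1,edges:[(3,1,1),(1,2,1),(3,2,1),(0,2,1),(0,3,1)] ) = incident: (3,1), (1,2)
= 2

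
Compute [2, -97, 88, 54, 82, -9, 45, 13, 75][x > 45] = [88, 54, 82, 75]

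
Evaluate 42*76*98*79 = 24712464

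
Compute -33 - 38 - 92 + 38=-125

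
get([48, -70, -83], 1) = -70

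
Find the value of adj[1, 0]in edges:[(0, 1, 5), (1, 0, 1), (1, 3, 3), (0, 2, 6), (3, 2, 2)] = 1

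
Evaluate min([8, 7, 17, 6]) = 6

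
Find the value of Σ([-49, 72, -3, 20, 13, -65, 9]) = (-49) + 72 + (-3) + 20 + 13 + (-65) + 9
= -3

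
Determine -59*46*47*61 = -7781038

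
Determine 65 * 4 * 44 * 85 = 972400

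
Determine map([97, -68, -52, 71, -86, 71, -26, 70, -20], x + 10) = [107, -58, -42, 81, -76, 81, -16, 80, -10]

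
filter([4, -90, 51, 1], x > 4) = keep x where x > 4: 4✗, -90✗, 51✓, 1✗
= [51]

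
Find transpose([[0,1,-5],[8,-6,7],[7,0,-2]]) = [[0, 8, 7], [1, -6, 0], [-5, 7, -2]]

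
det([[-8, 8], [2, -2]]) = (-8)*(-2) - (8)*(2)
= 0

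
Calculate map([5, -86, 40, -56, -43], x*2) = 5*2=10, -86*2=-172, 40*2=80, -56*2=-112, -43*2=-86
= [10, -172, 80, -112, -86]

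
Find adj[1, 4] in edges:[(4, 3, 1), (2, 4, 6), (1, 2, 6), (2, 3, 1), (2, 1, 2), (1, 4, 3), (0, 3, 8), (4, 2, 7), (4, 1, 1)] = 3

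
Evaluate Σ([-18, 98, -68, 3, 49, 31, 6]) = (-18) + 98 + (-68) + 3 + 49 + 31 + 6
= 101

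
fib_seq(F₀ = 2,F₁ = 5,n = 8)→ [2, 5, 7, 12, 19, 31, 50, 81]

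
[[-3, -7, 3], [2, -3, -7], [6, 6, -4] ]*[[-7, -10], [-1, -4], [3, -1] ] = [[37, 55], [-32, -1], [-60, -80]]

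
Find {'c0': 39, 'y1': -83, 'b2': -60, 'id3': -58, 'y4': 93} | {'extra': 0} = {'c0': 39, 'y1': -83, 'b2': -60, 'id3': -58, 'y4': 93, 'extra': 0}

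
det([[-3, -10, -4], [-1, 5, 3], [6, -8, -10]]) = 86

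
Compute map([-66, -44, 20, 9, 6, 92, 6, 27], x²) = (-66)²=4356, (-44)²=1936, (20)²=400, (9)²=81, (6)²=36, (92)²=8464, (6)²=36, (27)²=729
= [4356, 1936, 400, 81, 36, 8464, 36, 729]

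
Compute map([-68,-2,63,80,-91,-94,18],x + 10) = [-58, 8, 73, 90, -81, -84, 28]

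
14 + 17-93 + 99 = 37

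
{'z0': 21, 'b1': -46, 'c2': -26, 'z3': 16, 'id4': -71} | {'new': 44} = {'z0': 21, 'b1': -46, 'c2': -26, 'z3': 16, 'id4': -71, 'new': 44}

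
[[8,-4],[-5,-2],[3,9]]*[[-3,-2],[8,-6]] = C[0][0] = (8)*(-3) + (-4)*(8) = -56
C[0][1] = (8)*(-2) + (-4)*(-6) = 8
C[1][0] = (-5)*(-3) + (-2)*(8) = -1
C[1][1] = (-5)*(-2) + (-2)*(-6) = 22
C[2][0] = (3)*(-3) + (9)*(8) = 63
C[2][1] = (3)*(-2) + (9)*(-6) = -60
= [[-56, 8], [-1, 22], [63, -60]]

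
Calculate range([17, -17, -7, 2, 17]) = 34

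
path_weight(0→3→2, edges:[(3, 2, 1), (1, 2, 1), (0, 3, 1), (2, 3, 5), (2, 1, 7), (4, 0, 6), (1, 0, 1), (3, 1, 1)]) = w(0→3)=1 + w(3→2)=1
= 2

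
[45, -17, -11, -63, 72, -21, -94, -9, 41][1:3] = [-17, -11]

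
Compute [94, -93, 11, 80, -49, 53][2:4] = [11, 80]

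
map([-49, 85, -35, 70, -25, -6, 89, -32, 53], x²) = (-49)²=2401, (85)²=7225, (-35)²=1225, (70)²=4900, (-25)²=625, (-6)²=36, (89)²=7921, (-32)²=1024, (53)²=2809
= [2401, 7225, 1225, 4900, 625, 36, 7921, 1024, 2809]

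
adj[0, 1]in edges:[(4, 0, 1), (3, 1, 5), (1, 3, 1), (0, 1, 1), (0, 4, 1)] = 1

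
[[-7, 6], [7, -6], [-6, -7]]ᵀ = [[-7, 7, -6], [6, -6, -7]]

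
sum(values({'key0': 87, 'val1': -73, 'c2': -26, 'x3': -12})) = 87 + (-73) + (-26) + (-12)
= -24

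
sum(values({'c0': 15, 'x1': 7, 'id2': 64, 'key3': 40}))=126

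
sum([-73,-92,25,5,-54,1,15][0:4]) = -135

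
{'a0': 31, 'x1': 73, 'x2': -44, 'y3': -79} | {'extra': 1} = {'a0': 31, 'x1': 73, 'x2': -44, 'y3': -79, 'extra': 1}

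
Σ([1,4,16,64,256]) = 1 + 4 + 16 + 64 + 256
= 341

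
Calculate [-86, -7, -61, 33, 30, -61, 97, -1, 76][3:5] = [33, 30]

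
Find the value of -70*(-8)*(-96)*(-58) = 3118080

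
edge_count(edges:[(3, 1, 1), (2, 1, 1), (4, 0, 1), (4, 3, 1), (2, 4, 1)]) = 5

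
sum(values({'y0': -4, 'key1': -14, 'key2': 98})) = 80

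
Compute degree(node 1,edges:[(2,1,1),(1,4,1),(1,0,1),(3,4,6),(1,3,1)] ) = 4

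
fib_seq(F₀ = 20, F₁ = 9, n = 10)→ F_2 = F_1 + F_0 = 29
F_3 = F_2 + F_1 = 38
F_4 = F_3 + F_2 = 67
...
= [20, 9, 29, 38, 67, 105, 172, 277, 449, 726]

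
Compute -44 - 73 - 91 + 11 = -197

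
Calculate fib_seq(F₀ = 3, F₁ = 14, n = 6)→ F_2 = F_1 + F_0 = 17
F_3 = F_2 + F_1 = 31
F_4 = F_3 + F_2 = 48
...
= [3, 14, 17, 31, 48, 79]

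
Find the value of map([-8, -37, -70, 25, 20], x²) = [64, 1369, 4900, 625, 400]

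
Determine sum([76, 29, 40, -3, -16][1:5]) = 50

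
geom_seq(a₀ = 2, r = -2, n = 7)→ [2, -4, 8, -16, 32, -64, 128]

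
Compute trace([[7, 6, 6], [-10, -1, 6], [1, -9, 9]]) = diagonal: 7 + (-1) + 9
= 15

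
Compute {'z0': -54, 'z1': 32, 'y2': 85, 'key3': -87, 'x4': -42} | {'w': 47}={'z0': -54, 'z1': 32, 'y2': 85, 'key3': -87, 'x4': -42, 'w': 47}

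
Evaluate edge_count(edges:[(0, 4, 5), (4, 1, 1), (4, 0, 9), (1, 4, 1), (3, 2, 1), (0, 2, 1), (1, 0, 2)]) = 7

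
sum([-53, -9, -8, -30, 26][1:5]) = slice → [-9, -8, -30, 26]
(-9) + (-8) + (-30) + 26
= -21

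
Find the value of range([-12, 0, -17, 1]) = 18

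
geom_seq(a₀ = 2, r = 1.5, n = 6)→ [2.0, 3.0, 4.5, 6.75, 10.125, 15.1875]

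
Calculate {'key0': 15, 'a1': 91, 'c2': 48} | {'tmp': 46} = {'key0': 15, 'a1': 91, 'c2': 48, 'tmp': 46}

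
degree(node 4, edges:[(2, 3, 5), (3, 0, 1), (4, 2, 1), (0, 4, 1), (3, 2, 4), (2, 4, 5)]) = 3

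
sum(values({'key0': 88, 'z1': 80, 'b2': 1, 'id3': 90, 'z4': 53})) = 312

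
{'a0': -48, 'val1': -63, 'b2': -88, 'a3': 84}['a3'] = 84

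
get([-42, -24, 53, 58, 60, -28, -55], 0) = -42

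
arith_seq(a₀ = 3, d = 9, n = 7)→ [3, 12, 21, 30, 39, 48, 57]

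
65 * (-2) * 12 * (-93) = 145080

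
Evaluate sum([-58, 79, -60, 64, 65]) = (-58) + 79 + (-60) + 64 + 65
= 90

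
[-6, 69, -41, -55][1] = 69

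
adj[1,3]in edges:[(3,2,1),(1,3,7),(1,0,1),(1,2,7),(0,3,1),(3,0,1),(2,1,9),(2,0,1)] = 7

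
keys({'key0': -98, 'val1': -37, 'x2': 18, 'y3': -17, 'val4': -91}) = ['key0', 'val1', 'x2', 'y3', 'val4']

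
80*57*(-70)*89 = -28408800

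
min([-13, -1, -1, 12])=-13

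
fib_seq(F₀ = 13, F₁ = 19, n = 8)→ F_2 = F_1 + F_0 = 32
F_3 = F_2 + F_1 = 51
F_4 = F_3 + F_2 = 83
...
= [13, 19, 32, 51, 83, 134, 217, 351]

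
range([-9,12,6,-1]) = 21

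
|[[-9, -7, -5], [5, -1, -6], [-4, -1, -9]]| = (1)*(-9)*det([[-1, -6], [-1, -9]]) + (-1)*(-7)*det([[5, -6], [-4, -9]]) + (1)*(-5)*det([[5, -1], [-4, -1]])
= -27 + -483 + 45
= -465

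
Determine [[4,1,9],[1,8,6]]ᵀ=[[4, 1], [1, 8], [9, 6]]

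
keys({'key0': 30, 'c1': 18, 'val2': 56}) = ['key0', 'c1', 'val2']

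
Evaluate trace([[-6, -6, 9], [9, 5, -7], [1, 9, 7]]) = 6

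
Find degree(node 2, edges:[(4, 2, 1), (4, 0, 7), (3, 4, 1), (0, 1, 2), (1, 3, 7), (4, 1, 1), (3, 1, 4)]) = incident: (4,2)
= 1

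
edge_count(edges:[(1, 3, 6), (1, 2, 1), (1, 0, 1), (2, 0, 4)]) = 4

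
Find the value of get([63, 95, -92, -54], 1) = 95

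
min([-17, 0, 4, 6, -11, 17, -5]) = -17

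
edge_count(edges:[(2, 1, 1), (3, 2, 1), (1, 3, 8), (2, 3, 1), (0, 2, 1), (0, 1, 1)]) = 6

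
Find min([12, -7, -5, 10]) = -7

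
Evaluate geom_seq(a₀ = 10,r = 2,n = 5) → a_0 = 10*2^0 = 10
a_1 = 10*2^1 = 20
a_2 = 10*2^2 = 40
...
= [10, 20, 40, 80, 160]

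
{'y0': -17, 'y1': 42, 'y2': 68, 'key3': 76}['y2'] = 68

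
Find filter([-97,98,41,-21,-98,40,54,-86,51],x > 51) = [98, 54]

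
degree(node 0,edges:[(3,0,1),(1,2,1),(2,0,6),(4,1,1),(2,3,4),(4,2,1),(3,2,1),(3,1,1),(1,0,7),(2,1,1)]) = incident: (3,0), (2,0), (1,0)
= 3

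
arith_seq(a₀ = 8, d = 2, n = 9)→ a_0 = 8 + 0*2 = 8
a_1 = 8 + 1*2 = 10
a_2 = 8 + 2*2 = 12
...
= [8, 10, 12, 14, 16, 18, 20, 22, 24]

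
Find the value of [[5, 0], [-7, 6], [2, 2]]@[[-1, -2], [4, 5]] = [[-5, -10], [31, 44], [6, 6]]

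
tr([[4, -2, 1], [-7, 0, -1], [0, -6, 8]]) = diagonal: 4 + 0 + 8
= 12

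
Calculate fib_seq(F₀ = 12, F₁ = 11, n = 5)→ [12, 11, 23, 34, 57]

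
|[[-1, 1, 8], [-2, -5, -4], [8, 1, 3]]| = (1)*(-1)*det([[-5, -4], [1, 3]]) + (-1)*(1)*det([[-2, -4], [8, 3]]) + (1)*(8)*det([[-2, -5], [8, 1]])
= 11 + -26 + 304
= 289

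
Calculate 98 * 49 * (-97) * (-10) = 4657940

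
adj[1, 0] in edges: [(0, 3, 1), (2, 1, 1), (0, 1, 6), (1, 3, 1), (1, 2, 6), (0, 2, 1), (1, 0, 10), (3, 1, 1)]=10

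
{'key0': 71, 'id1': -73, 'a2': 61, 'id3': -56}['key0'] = 71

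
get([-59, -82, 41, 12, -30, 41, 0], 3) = 12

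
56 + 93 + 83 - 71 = 161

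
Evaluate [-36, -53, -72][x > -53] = [-36]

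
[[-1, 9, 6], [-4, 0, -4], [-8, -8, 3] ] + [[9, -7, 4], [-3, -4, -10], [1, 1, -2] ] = [[8, 2, 10], [-7, -4, -14], [-7, -7, 1]]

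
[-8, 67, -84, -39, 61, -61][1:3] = [67, -84]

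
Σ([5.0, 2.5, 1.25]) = 8.75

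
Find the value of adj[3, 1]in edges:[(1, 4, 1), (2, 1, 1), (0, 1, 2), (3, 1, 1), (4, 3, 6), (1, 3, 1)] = 1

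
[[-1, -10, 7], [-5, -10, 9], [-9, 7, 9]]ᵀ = [[-1, -5, -9], [-10, -10, 7], [7, 9, 9]]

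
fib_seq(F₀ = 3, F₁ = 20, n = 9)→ F_2 = F_1 + F_0 = 23
F_3 = F_2 + F_1 = 43
F_4 = F_3 + F_2 = 66
...
= [3, 20, 23, 43, 66, 109, 175, 284, 459]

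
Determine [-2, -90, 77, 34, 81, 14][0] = -2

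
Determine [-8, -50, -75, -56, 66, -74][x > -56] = keep x where x > -56: -8✓, -50✓, -75✗, -56✗, 66✓, -74✗
= [-8, -50, 66]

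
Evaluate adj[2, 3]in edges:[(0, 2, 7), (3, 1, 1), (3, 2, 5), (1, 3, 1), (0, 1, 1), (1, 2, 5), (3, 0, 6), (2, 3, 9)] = 9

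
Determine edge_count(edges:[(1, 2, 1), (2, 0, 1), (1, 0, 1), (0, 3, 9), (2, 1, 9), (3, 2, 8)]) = 6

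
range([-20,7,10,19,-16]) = 39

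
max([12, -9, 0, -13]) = 12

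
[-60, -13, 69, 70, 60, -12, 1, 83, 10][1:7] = [-13, 69, 70, 60, -12, 1]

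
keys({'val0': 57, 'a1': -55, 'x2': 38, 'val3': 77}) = ['val0', 'a1', 'x2', 'val3']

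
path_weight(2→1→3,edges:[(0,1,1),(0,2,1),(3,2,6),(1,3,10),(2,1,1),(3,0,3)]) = 11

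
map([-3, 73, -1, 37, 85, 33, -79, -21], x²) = (-3)²=9, (73)²=5329, (-1)²=1, (37)²=1369, (85)²=7225, (33)²=1089, (-79)²=6241, (-21)²=441
= [9, 5329, 1, 1369, 7225, 1089, 6241, 441]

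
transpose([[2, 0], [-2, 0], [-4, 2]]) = [[2, -2, -4], [0, 0, 2]]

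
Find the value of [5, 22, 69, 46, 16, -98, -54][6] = -54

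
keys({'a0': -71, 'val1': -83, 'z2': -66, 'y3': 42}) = ['a0', 'val1', 'z2', 'y3']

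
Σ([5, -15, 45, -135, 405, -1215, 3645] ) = 5 + -15 + 45 + -135 + 405 + -1215 + 3645
= 2735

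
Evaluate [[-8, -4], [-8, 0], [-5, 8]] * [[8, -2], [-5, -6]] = C[0][0] = (-8)*(8) + (-4)*(-5) = -44
C[0][1] = (-8)*(-2) + (-4)*(-6) = 40
C[1][0] = (-8)*(8) + (0)*(-5) = -64
C[1][1] = (-8)*(-2) + (0)*(-6) = 16
C[2][0] = (-5)*(8) + (8)*(-5) = -80
C[2][1] = (-5)*(-2) + (8)*(-6) = -38
= [[-44, 40], [-64, 16], [-80, -38]]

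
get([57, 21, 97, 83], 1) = 21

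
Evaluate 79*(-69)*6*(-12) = 392472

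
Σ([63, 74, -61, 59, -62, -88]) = -15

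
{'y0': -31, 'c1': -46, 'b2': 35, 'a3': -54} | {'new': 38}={'y0': -31, 'c1': -46, 'b2': 35, 'a3': -54, 'new': 38}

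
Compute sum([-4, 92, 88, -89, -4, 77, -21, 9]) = (-4) + 92 + 88 + (-89) + (-4) + 77 + (-21) + 9
= 148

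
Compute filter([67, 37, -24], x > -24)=keep x where x > -24: 67✓, 37✓, -24✗
= [67, 37]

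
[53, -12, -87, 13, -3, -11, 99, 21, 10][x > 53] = [99]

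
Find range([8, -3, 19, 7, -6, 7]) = 25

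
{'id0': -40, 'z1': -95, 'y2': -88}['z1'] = -95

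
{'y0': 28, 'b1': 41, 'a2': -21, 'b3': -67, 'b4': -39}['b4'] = -39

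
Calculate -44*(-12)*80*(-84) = -3548160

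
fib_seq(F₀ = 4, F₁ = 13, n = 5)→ F_2 = F_1 + F_0 = 17
F_3 = F_2 + F_1 = 30
F_4 = F_3 + F_2 = 47
= [4, 13, 17, 30, 47]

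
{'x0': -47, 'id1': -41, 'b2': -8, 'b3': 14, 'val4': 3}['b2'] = -8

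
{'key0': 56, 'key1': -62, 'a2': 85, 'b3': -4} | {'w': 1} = {'key0': 56, 'key1': -62, 'a2': 85, 'b3': -4, 'w': 1}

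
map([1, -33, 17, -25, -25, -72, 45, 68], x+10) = 1+10=11, -33+10=-23, 17+10=27, -25+10=-15, -25+10=-15, -72+10=-62, 45+10=55, 68+10=78
= [11, -23, 27, -15, -15, -62, 55, 78]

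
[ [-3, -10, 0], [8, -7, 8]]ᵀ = [[-3, 8], [-10, -7], [0, 8]]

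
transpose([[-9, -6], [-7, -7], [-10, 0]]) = [[-9, -7, -10], [-6, -7, 0]]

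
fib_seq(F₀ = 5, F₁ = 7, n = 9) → F_2 = F_1 + F_0 = 12
F_3 = F_2 + F_1 = 19
F_4 = F_3 + F_2 = 31
...
= [5, 7, 12, 19, 31, 50, 81, 131, 212]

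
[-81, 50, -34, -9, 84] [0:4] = [-81, 50, -34, -9]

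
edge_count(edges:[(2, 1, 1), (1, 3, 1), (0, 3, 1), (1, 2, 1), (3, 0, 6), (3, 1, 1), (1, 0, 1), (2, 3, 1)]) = 8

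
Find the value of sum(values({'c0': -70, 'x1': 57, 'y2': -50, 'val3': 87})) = 24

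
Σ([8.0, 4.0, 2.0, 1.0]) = 8.0 + 4.0 + 2.0 + 1.0
= 15.0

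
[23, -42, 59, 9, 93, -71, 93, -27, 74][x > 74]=[93, 93]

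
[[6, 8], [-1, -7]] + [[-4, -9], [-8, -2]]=[[2, -1], [-9, -9]]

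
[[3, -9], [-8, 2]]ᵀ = [[3, -8], [-9, 2]]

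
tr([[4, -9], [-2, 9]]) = diagonal: 4 + 9
= 13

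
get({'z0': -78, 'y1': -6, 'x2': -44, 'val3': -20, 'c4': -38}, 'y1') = -6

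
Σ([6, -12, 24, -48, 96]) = 6 + -12 + 24 + -48 + 96
= 66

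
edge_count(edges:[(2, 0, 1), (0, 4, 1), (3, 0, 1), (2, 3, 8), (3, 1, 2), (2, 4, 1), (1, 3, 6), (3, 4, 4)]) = 8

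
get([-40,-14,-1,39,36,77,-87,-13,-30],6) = -87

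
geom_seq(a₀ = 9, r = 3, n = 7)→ a_0 = 9*3^0 = 9
a_1 = 9*3^1 = 27
a_2 = 9*3^2 = 81
...
= [9, 27, 81, 243, 729, 2187, 6561]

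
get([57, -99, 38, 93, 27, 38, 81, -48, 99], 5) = 38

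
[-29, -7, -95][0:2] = [-29, -7]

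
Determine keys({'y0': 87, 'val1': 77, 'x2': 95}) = ['y0', 'val1', 'x2']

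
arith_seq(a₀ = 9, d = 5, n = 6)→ a_0 = 9 + 0*5 = 9
a_1 = 9 + 1*5 = 14
a_2 = 9 + 2*5 = 19
...
= [9, 14, 19, 24, 29, 34]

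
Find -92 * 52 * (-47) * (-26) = -5846048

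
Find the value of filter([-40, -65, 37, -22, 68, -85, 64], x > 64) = [68]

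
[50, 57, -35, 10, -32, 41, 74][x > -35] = [50, 57, 10, -32, 41, 74]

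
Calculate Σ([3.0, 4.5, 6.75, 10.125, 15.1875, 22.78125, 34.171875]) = 3.0 + 4.5 + 6.75 + 10.125 + 15.1875 + 22.78125 + 34.171875
= 96.515625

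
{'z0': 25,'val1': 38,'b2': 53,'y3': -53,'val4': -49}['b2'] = 53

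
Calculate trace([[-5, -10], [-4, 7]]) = diagonal: (-5) + 7
= 2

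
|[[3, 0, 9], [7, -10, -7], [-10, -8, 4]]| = -1692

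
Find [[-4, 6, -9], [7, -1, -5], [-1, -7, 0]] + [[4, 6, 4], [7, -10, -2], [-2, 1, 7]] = [[0, 12, -5], [14, -11, -7], [-3, -6, 7]]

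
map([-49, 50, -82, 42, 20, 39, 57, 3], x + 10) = [-39, 60, -72, 52, 30, 49, 67, 13]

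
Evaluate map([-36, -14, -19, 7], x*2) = -36*2=-72, -14*2=-28, -19*2=-38, 7*2=14
= [-72, -28, -38, 14]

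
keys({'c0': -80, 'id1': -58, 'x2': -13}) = ['c0', 'id1', 'x2']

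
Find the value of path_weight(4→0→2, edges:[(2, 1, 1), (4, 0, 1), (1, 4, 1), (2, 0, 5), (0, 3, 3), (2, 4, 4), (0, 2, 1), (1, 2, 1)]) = w(4→0)=1 + w(0→2)=1
= 2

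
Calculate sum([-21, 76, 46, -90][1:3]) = 122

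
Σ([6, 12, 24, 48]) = 90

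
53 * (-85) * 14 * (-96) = 6054720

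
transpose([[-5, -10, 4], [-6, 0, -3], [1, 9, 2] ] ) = [[-5, -6, 1], [-10, 0, 9], [4, -3, 2]]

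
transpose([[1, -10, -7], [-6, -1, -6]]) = [[1, -6], [-10, -1], [-7, -6]]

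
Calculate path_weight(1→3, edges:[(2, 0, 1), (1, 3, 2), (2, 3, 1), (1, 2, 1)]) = w(1→3)=2
= 2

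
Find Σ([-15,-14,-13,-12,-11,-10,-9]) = (-15) + (-14) + (-13) + (-12) + (-11) + (-10) + (-9)
= -84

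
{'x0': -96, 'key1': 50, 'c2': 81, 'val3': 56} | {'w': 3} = {'x0': -96, 'key1': 50, 'c2': 81, 'val3': 56, 'w': 3}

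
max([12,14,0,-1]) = 14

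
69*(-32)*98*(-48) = 10386432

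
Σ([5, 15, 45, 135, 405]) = 605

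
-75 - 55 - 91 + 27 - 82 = -276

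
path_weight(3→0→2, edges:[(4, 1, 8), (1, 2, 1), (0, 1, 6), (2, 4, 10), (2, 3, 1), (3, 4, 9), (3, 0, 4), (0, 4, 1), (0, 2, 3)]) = w(3→0)=4 + w(0→2)=3
= 7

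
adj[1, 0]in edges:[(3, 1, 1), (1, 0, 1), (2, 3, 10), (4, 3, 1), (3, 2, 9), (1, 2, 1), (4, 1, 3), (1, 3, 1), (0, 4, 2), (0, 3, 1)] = 1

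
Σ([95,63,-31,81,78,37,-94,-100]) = 129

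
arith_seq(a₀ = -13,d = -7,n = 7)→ [-13, -20, -27, -34, -41, -48, -55]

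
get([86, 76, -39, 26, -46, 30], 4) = -46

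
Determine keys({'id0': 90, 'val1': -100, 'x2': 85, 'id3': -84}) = ['id0', 'val1', 'x2', 'id3']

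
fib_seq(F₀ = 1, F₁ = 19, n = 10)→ [1, 19, 20, 39, 59, 98, 157, 255, 412, 667]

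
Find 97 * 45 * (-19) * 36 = -2985660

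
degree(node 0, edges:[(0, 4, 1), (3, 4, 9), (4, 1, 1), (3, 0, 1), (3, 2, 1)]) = 2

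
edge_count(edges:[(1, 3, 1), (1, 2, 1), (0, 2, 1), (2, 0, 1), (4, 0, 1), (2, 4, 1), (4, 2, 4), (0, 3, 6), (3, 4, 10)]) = 9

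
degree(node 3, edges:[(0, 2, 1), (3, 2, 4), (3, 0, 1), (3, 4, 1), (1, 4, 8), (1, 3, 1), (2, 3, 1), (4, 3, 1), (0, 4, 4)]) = incident: (3,2), (3,0), (3,4), (1,3), (2,3), (4,3)
= 6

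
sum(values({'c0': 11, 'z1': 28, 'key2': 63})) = 102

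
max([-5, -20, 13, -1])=13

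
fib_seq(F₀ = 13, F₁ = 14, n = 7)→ [13, 14, 27, 41, 68, 109, 177]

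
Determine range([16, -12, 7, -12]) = 28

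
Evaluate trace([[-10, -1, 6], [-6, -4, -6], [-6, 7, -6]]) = -20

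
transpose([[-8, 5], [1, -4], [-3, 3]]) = [[-8, 1, -3], [5, -4, 3]]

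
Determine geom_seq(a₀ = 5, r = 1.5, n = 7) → a_0 = 5*1.5^0 = 5.0
a_1 = 5*1.5^1 = 7.5
a_2 = 5*1.5^2 = 11.25
...
= [5.0, 7.5, 11.25, 16.875, 25.3125, 37.96875, 56.953125]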